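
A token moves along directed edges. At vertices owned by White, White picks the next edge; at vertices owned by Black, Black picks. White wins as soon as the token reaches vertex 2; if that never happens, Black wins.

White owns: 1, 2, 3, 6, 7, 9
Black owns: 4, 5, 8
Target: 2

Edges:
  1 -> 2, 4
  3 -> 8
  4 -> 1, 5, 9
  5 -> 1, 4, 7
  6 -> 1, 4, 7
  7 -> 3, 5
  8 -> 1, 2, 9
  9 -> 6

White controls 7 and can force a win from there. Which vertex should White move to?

3

A0 = {2}
A1: add {1} — 1 (White) has 1→2.
A2: add {6} — 6 (White) has 6→1.
A3: add {9} — 9 (White) has 9→6.
A4: add {8} — 8 (Black): all of {1, 2, 9} already in.
A5: add {3} — 3 (White) has 3→8.
A6: add {7} — 7 (White) has 7→3.
A7 = A6; e.g. 4 (Black) can still go to 5. Fixed point.
From 7, successor 3 is in the attractor (rank 5); the other successor 5 is not.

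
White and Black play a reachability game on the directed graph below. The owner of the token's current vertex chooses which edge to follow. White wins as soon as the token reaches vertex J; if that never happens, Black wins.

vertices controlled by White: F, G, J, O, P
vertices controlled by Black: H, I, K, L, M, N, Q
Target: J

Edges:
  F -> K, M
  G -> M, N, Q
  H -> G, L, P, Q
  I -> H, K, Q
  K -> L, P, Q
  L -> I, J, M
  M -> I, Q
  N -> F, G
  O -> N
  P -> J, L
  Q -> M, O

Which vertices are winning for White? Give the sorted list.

J, P

A0 = {J}
A1: add {P} — P (White) has P→J.
A2 = A1; e.g. F (White) has no edge into A1. Fixed point.
White's winning region = {J, P}.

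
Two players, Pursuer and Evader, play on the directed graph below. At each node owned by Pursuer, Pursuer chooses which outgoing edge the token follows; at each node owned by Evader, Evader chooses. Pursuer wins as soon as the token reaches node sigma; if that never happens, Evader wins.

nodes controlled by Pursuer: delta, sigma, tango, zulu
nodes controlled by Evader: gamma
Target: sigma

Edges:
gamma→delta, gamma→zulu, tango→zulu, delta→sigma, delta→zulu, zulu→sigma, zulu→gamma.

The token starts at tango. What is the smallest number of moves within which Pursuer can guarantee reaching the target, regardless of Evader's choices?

2

A0 = {sigma}
A1: add {delta, zulu} — delta (Pursuer) has delta→sigma; zulu (Pursuer) has zulu→sigma.
A2: add {gamma, tango} — tango (Pursuer) has tango→zulu; gamma (Evader): all of {delta, zulu} already in.
A2 = all vertices. Fixed point.
tango enters the attractor at level 2, so Pursuer can force the target in 2 moves from there.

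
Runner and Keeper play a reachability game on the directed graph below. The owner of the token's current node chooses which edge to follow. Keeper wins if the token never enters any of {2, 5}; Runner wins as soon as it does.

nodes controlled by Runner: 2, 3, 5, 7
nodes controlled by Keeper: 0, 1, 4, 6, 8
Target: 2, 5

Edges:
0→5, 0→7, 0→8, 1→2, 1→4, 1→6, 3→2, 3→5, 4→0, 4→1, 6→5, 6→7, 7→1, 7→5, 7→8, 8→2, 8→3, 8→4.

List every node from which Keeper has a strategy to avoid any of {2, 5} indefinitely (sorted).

0, 1, 4, 8

A0 = {2, 5}
A1: add {3, 7} — 3 (Runner) has 3→2; 7 (Runner) has 7→5.
A2: add {6} — 6 (Keeper): all of {5, 7} already in.
A3 = A2; e.g. 0 (Keeper) can still go to 8. Fixed point.
Runner's attractor = {2, 3, 5, 6, 7}; Keeper avoids the target exactly from the complement.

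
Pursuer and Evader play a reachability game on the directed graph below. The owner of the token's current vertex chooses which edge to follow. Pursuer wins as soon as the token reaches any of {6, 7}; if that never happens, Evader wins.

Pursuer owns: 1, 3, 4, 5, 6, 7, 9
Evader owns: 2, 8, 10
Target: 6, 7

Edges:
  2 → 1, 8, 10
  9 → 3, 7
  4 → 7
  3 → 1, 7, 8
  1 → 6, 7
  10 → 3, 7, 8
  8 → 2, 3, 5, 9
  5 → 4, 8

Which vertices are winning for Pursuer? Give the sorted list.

1, 3, 4, 5, 6, 7, 9

A0 = {6, 7}
A1: add {1, 3, 4, 9} — 1 (Pursuer) has 1→6; 3 (Pursuer) has 3→7; 4 (Pursuer) has 4→7; 9 (Pursuer) has 9→7.
A2: add {5} — 5 (Pursuer) has 5→4.
A3 = A2; e.g. 2 (Evader) can still go to 8. Fixed point.
Pursuer's winning region = {1, 3, 4, 5, 6, 7, 9}.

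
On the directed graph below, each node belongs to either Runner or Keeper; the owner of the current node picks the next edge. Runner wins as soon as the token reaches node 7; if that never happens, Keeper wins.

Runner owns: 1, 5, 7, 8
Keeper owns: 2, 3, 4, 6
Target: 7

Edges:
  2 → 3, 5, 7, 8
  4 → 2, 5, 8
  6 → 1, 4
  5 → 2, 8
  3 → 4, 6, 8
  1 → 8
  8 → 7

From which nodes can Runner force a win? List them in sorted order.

A0 = {7}
A1: add {8} — 8 (Runner) has 8→7.
A2: add {1, 5} — 1 (Runner) has 1→8; 5 (Runner) has 5→8.
A3 = A2; e.g. 2 (Keeper) can still go to 3. Fixed point.
Runner's winning region = {1, 5, 7, 8}.

1, 5, 7, 8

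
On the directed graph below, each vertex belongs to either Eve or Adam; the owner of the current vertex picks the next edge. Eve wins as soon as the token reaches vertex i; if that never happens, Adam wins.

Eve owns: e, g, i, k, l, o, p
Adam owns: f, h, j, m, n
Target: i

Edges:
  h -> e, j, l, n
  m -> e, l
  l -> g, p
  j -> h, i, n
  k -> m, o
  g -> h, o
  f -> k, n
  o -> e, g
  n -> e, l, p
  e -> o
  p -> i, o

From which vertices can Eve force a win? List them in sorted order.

i, l, p

A0 = {i}
A1: add {p} — p (Eve) has p→i.
A2: add {l} — l (Eve) has l→p.
A3 = A2; e.g. e (Eve) has no edge into A2. Fixed point.
Eve's winning region = {i, l, p}.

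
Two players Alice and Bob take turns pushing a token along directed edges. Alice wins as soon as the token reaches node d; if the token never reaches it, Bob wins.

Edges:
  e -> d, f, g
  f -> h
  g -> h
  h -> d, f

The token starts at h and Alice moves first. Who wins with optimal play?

Alice

Track states (vertex, player-to-move).
A0 = {(d,Alice), (d,Bob)}
A1: add {(e,Alice), (h,Alice)}.
(h,Alice) ∈ A1 ⇒ Alice forces the target.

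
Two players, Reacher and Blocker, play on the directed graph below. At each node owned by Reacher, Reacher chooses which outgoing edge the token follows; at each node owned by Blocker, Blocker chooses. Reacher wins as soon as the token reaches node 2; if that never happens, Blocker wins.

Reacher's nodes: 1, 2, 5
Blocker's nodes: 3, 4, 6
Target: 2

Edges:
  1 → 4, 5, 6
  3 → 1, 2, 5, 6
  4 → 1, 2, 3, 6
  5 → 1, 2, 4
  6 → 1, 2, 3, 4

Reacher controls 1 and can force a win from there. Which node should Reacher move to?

5

A0 = {2}
A1: add {5} — 5 (Reacher) has 5→2.
A2: add {1} — 1 (Reacher) has 1→5.
A3 = A2; e.g. 3 (Blocker) can still go to 6. Fixed point.
From 1, successor 5 is in the attractor (rank 1); the other successors 4, 6 are not.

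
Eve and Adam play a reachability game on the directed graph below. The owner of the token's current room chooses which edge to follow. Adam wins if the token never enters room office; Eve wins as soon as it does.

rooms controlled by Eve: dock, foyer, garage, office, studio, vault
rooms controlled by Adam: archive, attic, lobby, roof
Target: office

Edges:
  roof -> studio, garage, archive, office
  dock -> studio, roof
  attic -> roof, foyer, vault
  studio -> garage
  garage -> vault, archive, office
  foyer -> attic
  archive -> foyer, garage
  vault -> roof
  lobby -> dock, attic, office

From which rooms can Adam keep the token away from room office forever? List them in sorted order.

A0 = {office}
A1: add {garage} — garage (Eve) has garage→office.
A2: add {studio} — studio (Eve) has studio→garage.
A3: add {dock} — dock (Eve) has dock→studio.
A4 = A3; e.g. roof (Adam) can still go to archive. Fixed point.
Eve's attractor = {dock, garage, office, studio}; Adam avoids the target exactly from the complement.

archive, attic, foyer, lobby, roof, vault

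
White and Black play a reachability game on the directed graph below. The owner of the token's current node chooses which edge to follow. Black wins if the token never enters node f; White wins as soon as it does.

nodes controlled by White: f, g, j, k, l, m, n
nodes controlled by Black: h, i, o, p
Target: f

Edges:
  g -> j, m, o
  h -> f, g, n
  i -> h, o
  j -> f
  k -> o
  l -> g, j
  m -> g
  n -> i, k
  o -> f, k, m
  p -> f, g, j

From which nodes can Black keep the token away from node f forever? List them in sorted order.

A0 = {f}
A1: add {j} — j (White) has j→f.
A2: add {g, l} — g (White) has g→j; l (White) has l→j.
A3: add {m, p} — m (White) has m→g; p (Black): all of {f, g, j} already in.
A4 = A3; e.g. h (Black) can still go to n. Fixed point.
White's attractor = {f, g, j, l, m, p}; Black avoids the target exactly from the complement.

h, i, k, n, o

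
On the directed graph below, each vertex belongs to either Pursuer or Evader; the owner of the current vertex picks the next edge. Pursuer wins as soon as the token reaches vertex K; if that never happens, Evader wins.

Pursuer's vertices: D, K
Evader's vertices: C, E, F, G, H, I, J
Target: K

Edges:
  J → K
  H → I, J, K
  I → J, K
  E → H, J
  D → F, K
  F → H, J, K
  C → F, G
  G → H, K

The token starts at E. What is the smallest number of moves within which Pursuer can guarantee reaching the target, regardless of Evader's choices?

A0 = {K}
A1: add {D, J} — D (Pursuer) has D→K; J (Evader): all of {K} already in.
A2: add {I} — I (Evader): all of {J, K} already in.
A3: add {H} — H (Evader): all of {I, J, K} already in.
A4: add {E, F, G} — E (Evader): all of {H, J} already in; F (Evader): all of {H, J, K} already in; G (Evader): all of {H, K} already in.
E enters the attractor at level 4, so Pursuer can force the target in 4 moves from there.

4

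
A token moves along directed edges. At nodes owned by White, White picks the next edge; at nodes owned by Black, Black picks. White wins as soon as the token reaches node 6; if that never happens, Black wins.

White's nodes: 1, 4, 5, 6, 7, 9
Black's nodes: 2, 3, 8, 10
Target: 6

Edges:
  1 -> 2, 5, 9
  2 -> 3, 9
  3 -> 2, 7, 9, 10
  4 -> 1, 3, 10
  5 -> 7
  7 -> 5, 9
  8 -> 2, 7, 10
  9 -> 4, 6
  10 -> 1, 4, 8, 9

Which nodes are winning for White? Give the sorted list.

1, 4, 5, 6, 7, 9

A0 = {6}
A1: add {9} — 9 (White) has 9→6.
A2: add {1, 7} — 1 (White) has 1→9; 7 (White) has 7→9.
A3: add {4, 5} — 4 (White) has 4→1; 5 (White) has 5→7.
A4 = A3; e.g. 2 (Black) can still go to 3. Fixed point.
White's winning region = {1, 4, 5, 6, 7, 9}.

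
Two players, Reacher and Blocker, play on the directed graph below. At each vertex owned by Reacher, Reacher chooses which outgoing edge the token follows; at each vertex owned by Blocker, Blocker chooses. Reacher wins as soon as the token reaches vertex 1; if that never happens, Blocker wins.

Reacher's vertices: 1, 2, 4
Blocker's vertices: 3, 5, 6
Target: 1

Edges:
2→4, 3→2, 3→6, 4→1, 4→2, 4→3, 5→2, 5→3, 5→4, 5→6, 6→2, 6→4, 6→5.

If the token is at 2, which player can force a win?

Reacher

A0 = {1}
A1: add {4} — 4 (Reacher) has 4→1.
A2: add {2} — 2 (Reacher) has 2→4.
A3 = A2; e.g. 3 (Blocker) can still go to 6. Fixed point.
2 ∈ A2, so Reacher can force the target.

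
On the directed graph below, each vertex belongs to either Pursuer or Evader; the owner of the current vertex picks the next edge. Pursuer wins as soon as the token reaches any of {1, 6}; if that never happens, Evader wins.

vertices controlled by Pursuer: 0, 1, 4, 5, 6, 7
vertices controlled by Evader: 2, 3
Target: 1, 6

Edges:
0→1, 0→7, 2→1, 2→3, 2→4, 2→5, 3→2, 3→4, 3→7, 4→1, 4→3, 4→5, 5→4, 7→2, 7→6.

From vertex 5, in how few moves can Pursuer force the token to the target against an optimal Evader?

A0 = {1, 6}
A1: add {0, 4, 7} — 0 (Pursuer) has 0→1; 4 (Pursuer) has 4→1; 7 (Pursuer) has 7→6.
A2: add {5} — 5 (Pursuer) has 5→4.
A3 = A2; e.g. 2 (Evader) can still go to 3. Fixed point.
5 enters the attractor at level 2, so Pursuer can force the target in 2 moves from there.

2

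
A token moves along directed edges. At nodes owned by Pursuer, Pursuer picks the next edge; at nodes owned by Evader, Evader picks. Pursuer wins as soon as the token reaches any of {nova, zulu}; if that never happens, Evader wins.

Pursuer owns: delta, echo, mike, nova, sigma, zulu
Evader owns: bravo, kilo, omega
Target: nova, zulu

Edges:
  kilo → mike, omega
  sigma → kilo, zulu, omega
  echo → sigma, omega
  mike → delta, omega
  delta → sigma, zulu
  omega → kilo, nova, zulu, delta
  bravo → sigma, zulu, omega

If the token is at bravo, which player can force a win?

A0 = {nova, zulu}
A1: add {delta, sigma} — sigma (Pursuer) has sigma→zulu; delta (Pursuer) has delta→zulu.
A2: add {echo, mike} — echo (Pursuer) has echo→sigma; mike (Pursuer) has mike→delta.
A3 = A2; e.g. kilo (Evader) can still go to omega. Fixed point.
bravo never enters the attractor, so Evader can avoid the target forever.

Evader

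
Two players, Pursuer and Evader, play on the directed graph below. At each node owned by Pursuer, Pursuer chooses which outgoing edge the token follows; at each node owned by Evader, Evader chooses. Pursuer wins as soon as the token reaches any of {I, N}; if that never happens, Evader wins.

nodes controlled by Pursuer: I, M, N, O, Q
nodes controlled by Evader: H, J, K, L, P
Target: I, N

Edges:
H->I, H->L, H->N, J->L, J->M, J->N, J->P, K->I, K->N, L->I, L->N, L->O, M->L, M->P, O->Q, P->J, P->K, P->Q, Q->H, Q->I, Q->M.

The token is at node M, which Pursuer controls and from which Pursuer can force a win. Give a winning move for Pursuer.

A0 = {I, N}
A1: add {K, Q} — K (Evader): all of {I, N} already in; Q (Pursuer) has Q→I.
A2: add {O} — O (Pursuer) has O→Q.
A3: add {L} — L (Evader): all of {I, N, O} already in.
A4: add {H, M} — H (Evader): all of {I, L, N} already in; M (Pursuer) has M→L.
A5 = A4; e.g. J (Evader) can still go to P. Fixed point.
From M, successor L is in the attractor (rank 3); the other successor P is not.

L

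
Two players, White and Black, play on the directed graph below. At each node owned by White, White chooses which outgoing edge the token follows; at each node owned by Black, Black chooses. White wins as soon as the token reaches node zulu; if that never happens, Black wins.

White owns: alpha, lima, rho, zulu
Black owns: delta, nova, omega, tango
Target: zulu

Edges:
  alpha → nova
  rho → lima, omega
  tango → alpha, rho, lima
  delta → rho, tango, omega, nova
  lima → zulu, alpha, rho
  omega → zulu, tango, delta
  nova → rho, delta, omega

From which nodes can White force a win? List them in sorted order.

A0 = {zulu}
A1: add {lima} — lima (White) has lima→zulu.
A2: add {rho} — rho (White) has rho→lima.
A3 = A2; e.g. alpha (White) has no edge into A2. Fixed point.
White's winning region = {lima, rho, zulu}.

lima, rho, zulu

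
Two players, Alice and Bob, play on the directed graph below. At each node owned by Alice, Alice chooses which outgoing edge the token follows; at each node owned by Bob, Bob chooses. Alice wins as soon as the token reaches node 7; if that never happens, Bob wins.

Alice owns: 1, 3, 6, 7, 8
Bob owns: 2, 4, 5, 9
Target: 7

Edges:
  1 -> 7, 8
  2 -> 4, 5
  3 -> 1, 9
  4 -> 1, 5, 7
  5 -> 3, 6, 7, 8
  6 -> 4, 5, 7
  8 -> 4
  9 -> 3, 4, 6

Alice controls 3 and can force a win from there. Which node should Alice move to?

1

A0 = {7}
A1: add {1, 6} — 1 (Alice) has 1→7; 6 (Alice) has 6→7.
A2: add {3} — 3 (Alice) has 3→1.
A3 = A2; e.g. 2 (Bob) can still go to 4. Fixed point.
From 3, successor 1 is in the attractor (rank 1); the other successor 9 is not.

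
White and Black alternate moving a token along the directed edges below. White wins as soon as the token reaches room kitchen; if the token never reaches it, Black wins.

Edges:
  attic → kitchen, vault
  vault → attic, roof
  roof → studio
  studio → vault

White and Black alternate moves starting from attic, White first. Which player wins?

Track states (vertex, player-to-move).
A0 = {(kitchen,White), (kitchen,Black)}
A1: add {(attic,White)}.
(attic,White) ∈ A1 ⇒ White forces the target.

White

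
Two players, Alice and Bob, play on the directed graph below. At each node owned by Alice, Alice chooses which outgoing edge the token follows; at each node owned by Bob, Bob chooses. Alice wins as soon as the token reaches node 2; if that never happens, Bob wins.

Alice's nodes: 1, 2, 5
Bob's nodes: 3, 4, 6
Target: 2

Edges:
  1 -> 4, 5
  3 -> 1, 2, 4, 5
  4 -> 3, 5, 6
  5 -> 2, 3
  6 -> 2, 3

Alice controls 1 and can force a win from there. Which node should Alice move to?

A0 = {2}
A1: add {5} — 5 (Alice) has 5→2.
A2: add {1} — 1 (Alice) has 1→5.
A3 = A2; e.g. 3 (Bob) can still go to 4. Fixed point.
From 1, successor 5 is in the attractor (rank 1); the other successor 4 is not.

5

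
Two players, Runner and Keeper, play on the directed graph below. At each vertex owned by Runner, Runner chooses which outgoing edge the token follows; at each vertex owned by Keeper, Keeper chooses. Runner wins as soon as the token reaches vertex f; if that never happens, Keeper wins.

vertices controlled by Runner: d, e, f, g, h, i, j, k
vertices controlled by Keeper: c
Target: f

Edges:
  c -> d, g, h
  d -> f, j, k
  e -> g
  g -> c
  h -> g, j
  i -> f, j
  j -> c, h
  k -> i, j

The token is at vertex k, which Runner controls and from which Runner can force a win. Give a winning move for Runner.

i

A0 = {f}
A1: add {d, i} — d (Runner) has d→f; i (Runner) has i→f.
A2: add {k} — k (Runner) has k→i.
A3 = A2; e.g. c (Keeper) can still go to g. Fixed point.
From k, successor i is in the attractor (rank 1); the other successor j is not.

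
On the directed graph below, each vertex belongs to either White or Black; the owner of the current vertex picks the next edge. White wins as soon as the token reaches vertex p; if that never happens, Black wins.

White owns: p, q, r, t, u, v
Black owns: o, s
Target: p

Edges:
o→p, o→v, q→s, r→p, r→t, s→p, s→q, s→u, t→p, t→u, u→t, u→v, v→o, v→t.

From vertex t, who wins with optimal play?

White

A0 = {p}
A1: add {r, t} — r (White) has r→p; t (White) has t→p.
t ∈ A1, so White can force the target.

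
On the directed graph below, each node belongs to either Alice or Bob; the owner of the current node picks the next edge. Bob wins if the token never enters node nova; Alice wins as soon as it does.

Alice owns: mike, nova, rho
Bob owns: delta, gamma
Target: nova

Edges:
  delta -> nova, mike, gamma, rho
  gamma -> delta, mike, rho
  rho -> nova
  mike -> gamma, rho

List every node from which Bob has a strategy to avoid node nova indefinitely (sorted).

delta, gamma

A0 = {nova}
A1: add {rho} — rho (Alice) has rho→nova.
A2: add {mike} — mike (Alice) has mike→rho.
A3 = A2; e.g. delta (Bob) can still go to gamma. Fixed point.
Alice's attractor = {mike, nova, rho}; Bob avoids the target exactly from the complement.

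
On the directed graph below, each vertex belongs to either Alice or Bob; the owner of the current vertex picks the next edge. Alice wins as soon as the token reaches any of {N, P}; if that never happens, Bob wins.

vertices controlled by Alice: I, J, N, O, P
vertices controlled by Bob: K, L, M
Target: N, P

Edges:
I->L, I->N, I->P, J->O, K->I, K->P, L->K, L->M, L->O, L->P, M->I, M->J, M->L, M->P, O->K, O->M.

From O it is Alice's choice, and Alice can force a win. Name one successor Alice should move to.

A0 = {N, P}
A1: add {I} — I (Alice) has I→N.
A2: add {K} — K (Bob): all of {I, P} already in.
A3: add {O} — O (Alice) has O→K.
A4: add {J} — J (Alice) has J→O.
A5 = A4; e.g. L (Bob) can still go to M. Fixed point.
From O, successor K is in the attractor (rank 2); the other successor M is not.

K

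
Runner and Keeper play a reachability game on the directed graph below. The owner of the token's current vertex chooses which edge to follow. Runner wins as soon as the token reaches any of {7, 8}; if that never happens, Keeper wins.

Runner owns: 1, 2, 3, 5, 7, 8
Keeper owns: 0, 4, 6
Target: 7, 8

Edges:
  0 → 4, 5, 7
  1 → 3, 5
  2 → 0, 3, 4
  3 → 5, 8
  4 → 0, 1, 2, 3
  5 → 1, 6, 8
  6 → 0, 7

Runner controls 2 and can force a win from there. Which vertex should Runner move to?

3

A0 = {7, 8}
A1: add {3, 5} — 3 (Runner) has 3→8; 5 (Runner) has 5→8.
A2: add {1, 2} — 1 (Runner) has 1→3; 2 (Runner) has 2→3.
A3 = A2; e.g. 0 (Keeper) can still go to 4. Fixed point.
From 2, successor 3 is in the attractor (rank 1); the other successors 0, 4 are not.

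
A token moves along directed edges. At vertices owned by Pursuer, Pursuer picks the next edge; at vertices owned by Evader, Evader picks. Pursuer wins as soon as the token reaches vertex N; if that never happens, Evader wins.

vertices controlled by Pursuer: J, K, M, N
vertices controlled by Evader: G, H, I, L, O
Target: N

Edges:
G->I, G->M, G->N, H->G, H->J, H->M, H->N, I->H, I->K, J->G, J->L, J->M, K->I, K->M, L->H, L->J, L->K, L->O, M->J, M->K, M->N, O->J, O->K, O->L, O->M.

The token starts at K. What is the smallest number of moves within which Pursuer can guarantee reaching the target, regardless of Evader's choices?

2

A0 = {N}
A1: add {M} — M (Pursuer) has M→N.
A2: add {J, K} — J (Pursuer) has J→M; K (Pursuer) has K→M.
A3 = A2; e.g. G (Evader) can still go to I. Fixed point.
K enters the attractor at level 2, so Pursuer can force the target in 2 moves from there.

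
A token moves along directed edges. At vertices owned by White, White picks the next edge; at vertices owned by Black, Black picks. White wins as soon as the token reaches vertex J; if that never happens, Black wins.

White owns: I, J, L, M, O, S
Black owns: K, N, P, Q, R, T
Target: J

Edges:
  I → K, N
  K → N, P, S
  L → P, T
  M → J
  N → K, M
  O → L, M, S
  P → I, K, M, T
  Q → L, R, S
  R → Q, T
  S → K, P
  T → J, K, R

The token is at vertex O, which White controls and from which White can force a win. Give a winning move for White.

A0 = {J}
A1: add {M} — M (White) has M→J.
A2: add {O} — O (White) has O→M.
A3 = A2; e.g. I (White) has no edge into A2. Fixed point.
From O, successor M is in the attractor (rank 1); the other successors L, S are not.

M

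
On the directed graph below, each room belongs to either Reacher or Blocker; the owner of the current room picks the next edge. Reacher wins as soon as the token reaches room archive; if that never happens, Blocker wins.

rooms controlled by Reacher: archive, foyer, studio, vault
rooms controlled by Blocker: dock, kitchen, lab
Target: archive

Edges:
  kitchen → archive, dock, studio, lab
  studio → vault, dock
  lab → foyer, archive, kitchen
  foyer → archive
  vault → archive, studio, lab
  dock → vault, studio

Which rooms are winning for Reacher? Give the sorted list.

A0 = {archive}
A1: add {foyer, vault} — vault (Reacher) has vault→archive; foyer (Reacher) has foyer→archive.
A2: add {studio} — studio (Reacher) has studio→vault.
A3: add {dock} — dock (Blocker): all of {vault, studio} already in.
A4 = A3; e.g. kitchen (Blocker) can still go to lab. Fixed point.
Reacher's winning region = {archive, dock, foyer, studio, vault}.

archive, dock, foyer, studio, vault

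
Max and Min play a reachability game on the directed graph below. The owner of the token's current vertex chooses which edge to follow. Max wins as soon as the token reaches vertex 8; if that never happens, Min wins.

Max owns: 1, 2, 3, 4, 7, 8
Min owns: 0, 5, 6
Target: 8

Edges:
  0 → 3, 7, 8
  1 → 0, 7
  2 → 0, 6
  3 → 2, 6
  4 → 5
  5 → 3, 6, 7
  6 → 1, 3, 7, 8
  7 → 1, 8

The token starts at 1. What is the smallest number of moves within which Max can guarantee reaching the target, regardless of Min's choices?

2

A0 = {8}
A1: add {7} — 7 (Max) has 7→8.
A2: add {1} — 1 (Max) has 1→7.
A3 = A2; e.g. 0 (Min) can still go to 3. Fixed point.
1 enters the attractor at level 2, so Max can force the target in 2 moves from there.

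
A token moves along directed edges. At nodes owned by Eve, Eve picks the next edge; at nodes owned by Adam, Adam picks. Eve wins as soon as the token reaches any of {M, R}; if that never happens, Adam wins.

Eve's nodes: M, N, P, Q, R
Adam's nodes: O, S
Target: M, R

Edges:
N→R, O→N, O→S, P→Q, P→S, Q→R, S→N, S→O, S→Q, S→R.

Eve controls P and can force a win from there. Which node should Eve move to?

Q

A0 = {M, R}
A1: add {N, Q} — N (Eve) has N→R; Q (Eve) has Q→R.
A2: add {P} — P (Eve) has P→Q.
A3 = A2; e.g. O (Adam) can still go to S. Fixed point.
From P, successor Q is in the attractor (rank 1); the other successor S is not.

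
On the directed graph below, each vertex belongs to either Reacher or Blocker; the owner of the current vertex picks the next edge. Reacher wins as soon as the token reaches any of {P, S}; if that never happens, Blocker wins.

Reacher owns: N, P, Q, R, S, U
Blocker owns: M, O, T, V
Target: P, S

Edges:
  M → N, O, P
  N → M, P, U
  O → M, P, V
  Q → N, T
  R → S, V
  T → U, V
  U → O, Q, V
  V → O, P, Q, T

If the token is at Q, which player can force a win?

Reacher

A0 = {P, S}
A1: add {N, R} — N (Reacher) has N→P; R (Reacher) has R→S.
A2: add {Q} — Q (Reacher) has Q→N.
Q ∈ A2, so Reacher can force the target.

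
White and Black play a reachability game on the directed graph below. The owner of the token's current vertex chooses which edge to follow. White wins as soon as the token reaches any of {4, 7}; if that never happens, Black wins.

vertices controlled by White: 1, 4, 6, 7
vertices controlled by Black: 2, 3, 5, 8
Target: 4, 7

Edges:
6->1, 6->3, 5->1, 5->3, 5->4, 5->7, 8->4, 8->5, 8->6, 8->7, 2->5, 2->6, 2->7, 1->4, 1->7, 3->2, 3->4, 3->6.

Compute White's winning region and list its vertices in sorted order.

A0 = {4, 7}
A1: add {1} — 1 (White) has 1→4.
A2: add {6} — 6 (White) has 6→1.
A3 = A2; e.g. 2 (Black) can still go to 5. Fixed point.
White's winning region = {1, 4, 6, 7}.

1, 4, 6, 7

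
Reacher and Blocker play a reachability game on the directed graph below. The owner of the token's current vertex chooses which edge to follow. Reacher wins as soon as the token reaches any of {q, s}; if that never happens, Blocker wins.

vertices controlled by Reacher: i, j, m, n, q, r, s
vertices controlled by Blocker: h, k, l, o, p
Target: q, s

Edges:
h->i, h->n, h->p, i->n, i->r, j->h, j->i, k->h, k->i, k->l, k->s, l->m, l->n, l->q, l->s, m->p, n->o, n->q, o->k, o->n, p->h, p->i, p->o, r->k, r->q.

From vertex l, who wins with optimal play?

A0 = {q, s}
A1: add {n, r} — n (Reacher) has n→q; r (Reacher) has r→q.
A2: add {i} — i (Reacher) has i→n.
A3: add {j} — j (Reacher) has j→i.
A4 = A3; e.g. h (Blocker) can still go to p. Fixed point.
l never enters the attractor, so Blocker can avoid the target forever.

Blocker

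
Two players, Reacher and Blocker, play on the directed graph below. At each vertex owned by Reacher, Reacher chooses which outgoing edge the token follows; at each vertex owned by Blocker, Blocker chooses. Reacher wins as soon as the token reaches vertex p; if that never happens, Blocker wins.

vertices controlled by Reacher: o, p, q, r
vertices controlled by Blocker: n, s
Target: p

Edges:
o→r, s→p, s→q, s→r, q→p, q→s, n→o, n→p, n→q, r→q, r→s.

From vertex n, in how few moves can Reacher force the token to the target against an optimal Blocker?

4

A0 = {p}
A1: add {q} — q (Reacher) has q→p.
A2: add {r} — r (Reacher) has r→q.
A3: add {o, s} — o (Reacher) has o→r; s (Blocker): all of {p, q, r} already in.
A4: add {n} — n (Blocker): all of {o, p, q} already in.
A4 = all vertices. Fixed point.
n enters the attractor at level 4, so Reacher can force the target in 4 moves from there.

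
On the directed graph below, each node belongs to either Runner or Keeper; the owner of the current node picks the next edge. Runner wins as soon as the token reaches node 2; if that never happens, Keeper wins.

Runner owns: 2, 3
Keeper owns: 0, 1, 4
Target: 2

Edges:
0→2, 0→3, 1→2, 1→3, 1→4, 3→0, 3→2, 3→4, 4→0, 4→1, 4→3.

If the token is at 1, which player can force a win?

A0 = {2}
A1: add {3} — 3 (Runner) has 3→2.
A2: add {0} — 0 (Keeper): all of {2, 3} already in.
A3 = A2; e.g. 1 (Keeper) can still go to 4. Fixed point.
1 never enters the attractor, so Keeper can avoid the target forever.

Keeper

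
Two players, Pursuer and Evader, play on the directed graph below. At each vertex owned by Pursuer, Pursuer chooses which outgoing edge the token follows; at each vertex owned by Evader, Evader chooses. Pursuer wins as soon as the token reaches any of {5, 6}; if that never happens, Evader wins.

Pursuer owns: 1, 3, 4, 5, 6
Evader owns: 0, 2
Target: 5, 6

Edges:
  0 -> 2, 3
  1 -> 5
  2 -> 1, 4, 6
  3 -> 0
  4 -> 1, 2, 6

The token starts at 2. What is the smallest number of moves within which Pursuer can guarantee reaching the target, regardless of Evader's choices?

A0 = {5, 6}
A1: add {1, 4} — 1 (Pursuer) has 1→5; 4 (Pursuer) has 4→6.
A2: add {2} — 2 (Evader): all of {1, 4, 6} already in.
A3 = A2; e.g. 0 (Evader) can still go to 3. Fixed point.
2 enters the attractor at level 2, so Pursuer can force the target in 2 moves from there.

2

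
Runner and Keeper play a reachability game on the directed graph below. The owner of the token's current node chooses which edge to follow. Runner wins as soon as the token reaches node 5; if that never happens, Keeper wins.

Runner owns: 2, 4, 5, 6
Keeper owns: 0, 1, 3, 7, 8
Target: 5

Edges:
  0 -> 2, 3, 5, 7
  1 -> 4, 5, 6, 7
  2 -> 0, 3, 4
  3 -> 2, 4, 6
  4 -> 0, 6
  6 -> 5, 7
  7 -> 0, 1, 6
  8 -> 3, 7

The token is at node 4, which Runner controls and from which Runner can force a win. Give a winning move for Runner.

A0 = {5}
A1: add {6} — 6 (Runner) has 6→5.
A2: add {4} — 4 (Runner) has 4→6.
A3: add {2} — 2 (Runner) has 2→4.
A4: add {3} — 3 (Keeper): all of {2, 4, 6} already in.
A5 = A4; e.g. 0 (Keeper) can still go to 7. Fixed point.
From 4, successor 6 is in the attractor (rank 1); the other successor 0 is not.

6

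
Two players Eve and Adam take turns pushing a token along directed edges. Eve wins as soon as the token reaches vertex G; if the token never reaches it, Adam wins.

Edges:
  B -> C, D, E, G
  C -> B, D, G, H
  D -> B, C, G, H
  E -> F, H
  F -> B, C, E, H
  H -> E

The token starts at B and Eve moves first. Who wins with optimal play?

Track states (vertex, player-to-move).
A0 = {(G,Eve), (G,Adam)}
A1: add {(B,Eve), (C,Eve), (D,Eve)}.
(B,Eve) ∈ A1 ⇒ Eve forces the target.

Eve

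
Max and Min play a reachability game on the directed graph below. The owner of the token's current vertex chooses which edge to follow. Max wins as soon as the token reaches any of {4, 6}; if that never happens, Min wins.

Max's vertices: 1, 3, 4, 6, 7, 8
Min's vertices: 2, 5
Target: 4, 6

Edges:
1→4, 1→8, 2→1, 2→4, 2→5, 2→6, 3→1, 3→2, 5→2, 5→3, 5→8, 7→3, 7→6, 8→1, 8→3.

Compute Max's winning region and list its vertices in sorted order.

A0 = {4, 6}
A1: add {1, 7} — 1 (Max) has 1→4; 7 (Max) has 7→6.
A2: add {3, 8} — 3 (Max) has 3→1; 8 (Max) has 8→1.
A3 = A2; e.g. 2 (Min) can still go to 5. Fixed point.
Max's winning region = {1, 3, 4, 6, 7, 8}.

1, 3, 4, 6, 7, 8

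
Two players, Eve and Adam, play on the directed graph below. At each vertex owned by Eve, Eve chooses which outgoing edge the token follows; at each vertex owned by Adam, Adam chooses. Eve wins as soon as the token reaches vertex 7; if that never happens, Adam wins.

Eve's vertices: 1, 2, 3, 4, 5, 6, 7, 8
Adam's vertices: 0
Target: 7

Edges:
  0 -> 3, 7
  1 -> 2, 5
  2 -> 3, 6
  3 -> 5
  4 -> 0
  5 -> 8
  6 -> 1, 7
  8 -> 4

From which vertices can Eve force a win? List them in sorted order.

A0 = {7}
A1: add {6} — 6 (Eve) has 6→7.
A2: add {2} — 2 (Eve) has 2→6.
A3: add {1} — 1 (Eve) has 1→2.
A4 = A3; e.g. 0 (Adam) can still go to 3. Fixed point.
Eve's winning region = {1, 2, 6, 7}.

1, 2, 6, 7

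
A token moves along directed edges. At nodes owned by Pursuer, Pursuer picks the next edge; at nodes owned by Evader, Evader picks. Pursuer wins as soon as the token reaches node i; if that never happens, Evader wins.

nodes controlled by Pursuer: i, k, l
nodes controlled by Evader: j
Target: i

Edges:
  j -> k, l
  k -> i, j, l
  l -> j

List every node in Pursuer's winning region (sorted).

i, k

A0 = {i}
A1: add {k} — k (Pursuer) has k→i.
A2 = A1; e.g. j (Evader) can still go to l. Fixed point.
Pursuer's winning region = {i, k}.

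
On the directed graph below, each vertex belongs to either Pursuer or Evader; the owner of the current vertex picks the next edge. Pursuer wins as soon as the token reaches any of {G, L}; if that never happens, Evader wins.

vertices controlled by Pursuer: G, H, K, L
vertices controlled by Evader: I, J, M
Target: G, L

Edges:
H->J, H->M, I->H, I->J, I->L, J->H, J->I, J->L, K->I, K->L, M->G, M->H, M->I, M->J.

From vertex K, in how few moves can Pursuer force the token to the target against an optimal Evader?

1

A0 = {G, L}
A1: add {K} — K (Pursuer) has K→L.
A2 = A1; e.g. H (Pursuer) has no edge into A1. Fixed point.
K enters the attractor at level 1, so Pursuer can force the target in 1 move from there.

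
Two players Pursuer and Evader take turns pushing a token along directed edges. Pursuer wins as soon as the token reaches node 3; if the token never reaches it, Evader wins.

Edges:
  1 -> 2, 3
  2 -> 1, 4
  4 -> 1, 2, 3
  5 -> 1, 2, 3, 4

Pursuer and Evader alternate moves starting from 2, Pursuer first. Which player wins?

Track states (vertex, player-to-move).
A0 = {(3,Pursuer), (3,Evader)}
A1: add {(1,Pursuer), (4,Pursuer), (5,Pursuer)}.
A2: add {(2,Evader)}.
A3 = A2; e.g. (1,Evader) stays out. (2,Pursuer) never enters ⇒ Evader avoids the target.

Evader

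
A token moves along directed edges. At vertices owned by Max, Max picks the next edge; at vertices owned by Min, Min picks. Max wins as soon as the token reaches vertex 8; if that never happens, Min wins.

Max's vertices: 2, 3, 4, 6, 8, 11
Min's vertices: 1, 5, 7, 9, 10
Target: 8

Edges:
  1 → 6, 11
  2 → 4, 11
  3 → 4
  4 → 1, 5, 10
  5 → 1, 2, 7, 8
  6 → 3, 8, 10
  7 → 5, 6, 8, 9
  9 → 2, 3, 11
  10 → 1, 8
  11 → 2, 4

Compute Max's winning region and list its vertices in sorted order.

A0 = {8}
A1: add {6} — 6 (Max) has 6→8.
A2 = A1; e.g. 1 (Min) can still go to 11. Fixed point.
Max's winning region = {6, 8}.

6, 8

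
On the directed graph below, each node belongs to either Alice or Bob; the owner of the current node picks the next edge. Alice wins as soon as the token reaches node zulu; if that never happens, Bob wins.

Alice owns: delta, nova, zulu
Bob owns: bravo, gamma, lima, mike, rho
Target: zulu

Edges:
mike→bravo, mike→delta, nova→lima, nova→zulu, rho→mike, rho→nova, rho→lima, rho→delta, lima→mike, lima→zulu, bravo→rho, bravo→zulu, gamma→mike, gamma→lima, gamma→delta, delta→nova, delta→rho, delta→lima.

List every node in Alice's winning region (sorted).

delta, nova, zulu

A0 = {zulu}
A1: add {nova} — nova (Alice) has nova→zulu.
A2: add {delta} — delta (Alice) has delta→nova.
A3 = A2; e.g. mike (Bob) can still go to bravo. Fixed point.
Alice's winning region = {delta, nova, zulu}.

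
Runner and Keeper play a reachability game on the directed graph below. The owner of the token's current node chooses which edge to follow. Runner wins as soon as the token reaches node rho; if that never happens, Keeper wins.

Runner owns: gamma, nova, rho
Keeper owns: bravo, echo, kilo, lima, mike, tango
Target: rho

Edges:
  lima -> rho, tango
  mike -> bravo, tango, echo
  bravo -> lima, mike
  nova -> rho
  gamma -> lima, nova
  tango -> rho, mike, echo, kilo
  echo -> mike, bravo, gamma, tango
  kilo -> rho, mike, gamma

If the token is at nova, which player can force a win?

A0 = {rho}
A1: add {nova} — nova (Runner) has nova→rho.
nova ∈ A1, so Runner can force the target.

Runner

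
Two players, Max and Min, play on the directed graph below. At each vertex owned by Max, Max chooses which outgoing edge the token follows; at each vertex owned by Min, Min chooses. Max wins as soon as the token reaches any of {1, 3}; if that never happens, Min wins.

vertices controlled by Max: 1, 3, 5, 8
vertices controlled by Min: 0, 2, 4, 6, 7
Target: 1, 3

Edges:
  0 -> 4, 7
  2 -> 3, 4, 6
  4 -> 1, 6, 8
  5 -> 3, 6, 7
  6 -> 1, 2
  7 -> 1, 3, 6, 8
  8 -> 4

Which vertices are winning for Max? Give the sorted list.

A0 = {1, 3}
A1: add {5} — 5 (Max) has 5→3.
A2 = A1; e.g. 0 (Min) can still go to 4. Fixed point.
Max's winning region = {1, 3, 5}.

1, 3, 5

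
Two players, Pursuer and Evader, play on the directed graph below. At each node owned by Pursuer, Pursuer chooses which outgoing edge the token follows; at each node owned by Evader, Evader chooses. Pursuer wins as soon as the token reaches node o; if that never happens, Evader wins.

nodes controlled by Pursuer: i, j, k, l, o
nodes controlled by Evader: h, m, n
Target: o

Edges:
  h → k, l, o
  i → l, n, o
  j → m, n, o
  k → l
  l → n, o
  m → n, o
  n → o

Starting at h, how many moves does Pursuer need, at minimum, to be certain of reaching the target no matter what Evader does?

3

A0 = {o}
A1: add {i, j, l, n} — i (Pursuer) has i→o; j (Pursuer) has j→o; l (Pursuer) has l→o; n (Evader): all of {o} already in.
A2: add {k, m} — k (Pursuer) has k→l; m (Evader): all of {n, o} already in.
A3: add {h} — h (Evader): all of {k, l, o} already in.
A3 = all vertices. Fixed point.
h enters the attractor at level 3, so Pursuer can force the target in 3 moves from there.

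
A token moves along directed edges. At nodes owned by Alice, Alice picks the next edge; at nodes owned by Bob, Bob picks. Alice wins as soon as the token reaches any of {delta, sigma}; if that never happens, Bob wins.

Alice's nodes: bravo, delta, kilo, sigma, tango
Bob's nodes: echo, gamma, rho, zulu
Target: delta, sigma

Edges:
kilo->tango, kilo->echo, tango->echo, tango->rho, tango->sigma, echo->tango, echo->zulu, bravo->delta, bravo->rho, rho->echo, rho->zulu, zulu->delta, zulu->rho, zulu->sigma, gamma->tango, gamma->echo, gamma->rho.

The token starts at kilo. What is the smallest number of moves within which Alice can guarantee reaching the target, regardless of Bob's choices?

2

A0 = {delta, sigma}
A1: add {bravo, tango} — tango (Alice) has tango→sigma; bravo (Alice) has bravo→delta.
A2: add {kilo} — kilo (Alice) has kilo→tango.
A3 = A2; e.g. echo (Bob) can still go to zulu. Fixed point.
kilo enters the attractor at level 2, so Alice can force the target in 2 moves from there.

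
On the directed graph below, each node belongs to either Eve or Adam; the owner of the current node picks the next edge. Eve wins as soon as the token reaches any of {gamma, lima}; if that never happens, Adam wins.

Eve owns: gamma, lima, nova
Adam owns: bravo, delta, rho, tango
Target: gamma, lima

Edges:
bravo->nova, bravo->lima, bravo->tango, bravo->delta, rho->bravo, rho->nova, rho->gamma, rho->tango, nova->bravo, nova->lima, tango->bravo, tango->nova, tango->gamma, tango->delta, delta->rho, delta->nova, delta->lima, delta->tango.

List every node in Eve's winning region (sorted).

A0 = {gamma, lima}
A1: add {nova} — nova (Eve) has nova→lima.
A2 = A1; e.g. bravo (Adam) can still go to tango. Fixed point.
Eve's winning region = {gamma, lima, nova}.

gamma, lima, nova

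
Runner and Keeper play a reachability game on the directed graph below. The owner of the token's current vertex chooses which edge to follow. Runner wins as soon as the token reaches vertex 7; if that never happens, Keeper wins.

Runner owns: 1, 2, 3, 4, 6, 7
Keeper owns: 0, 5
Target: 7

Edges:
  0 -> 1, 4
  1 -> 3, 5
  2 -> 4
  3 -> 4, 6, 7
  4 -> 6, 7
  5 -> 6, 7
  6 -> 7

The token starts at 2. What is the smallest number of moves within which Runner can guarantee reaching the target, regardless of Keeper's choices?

2

A0 = {7}
A1: add {3, 4, 6} — 3 (Runner) has 3→7; 4 (Runner) has 4→7; 6 (Runner) has 6→7.
A2: add {1, 2, 5} — 1 (Runner) has 1→3; 2 (Runner) has 2→4; 5 (Keeper): all of {6, 7} already in.
2 enters the attractor at level 2, so Runner can force the target in 2 moves from there.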